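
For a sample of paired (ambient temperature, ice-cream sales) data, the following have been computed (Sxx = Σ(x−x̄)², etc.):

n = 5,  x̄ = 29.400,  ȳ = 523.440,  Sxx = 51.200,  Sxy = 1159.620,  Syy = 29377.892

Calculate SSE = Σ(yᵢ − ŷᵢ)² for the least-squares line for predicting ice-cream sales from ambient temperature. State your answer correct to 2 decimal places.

b = Sxy/Sxx = 1159.62/51.2 = 22.648828
SSE = Syy − b·Sxy = 29377.892 − 22.648828·1159.62 = 3113.857930

3113.86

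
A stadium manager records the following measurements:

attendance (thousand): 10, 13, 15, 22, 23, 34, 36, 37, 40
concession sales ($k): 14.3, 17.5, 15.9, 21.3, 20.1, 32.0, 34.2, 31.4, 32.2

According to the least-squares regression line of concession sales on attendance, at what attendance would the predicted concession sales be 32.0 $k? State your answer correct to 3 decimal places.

n = 9, Σx = 230, Σy = 218.9, Σxy = 6308.9, Σx² = 6928
Sxx = Σx² − (Σx)²/n = 6928 − 5877.777778 = 1050.222222
Sxy = Σxy − (Σx)(Σy)/n = 6308.9 − 5594.111111 = 714.788889
b = Sxy/Sxx = 714.788889/1050.222222 = 0.680607
a = ȳ − b·x̄ = 24.322222 − 0.680607·25.555556 = 6.928925
Set a + b·x = 32.0: x = (32.0 − 6.928925) / 0.680607 = 36.836331

36.836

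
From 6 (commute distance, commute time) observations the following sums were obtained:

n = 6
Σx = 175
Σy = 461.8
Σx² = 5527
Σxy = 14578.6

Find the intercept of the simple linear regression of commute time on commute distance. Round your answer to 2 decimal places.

Sxx = Σx² − (Σx)²/n = 5527 − 5104.166667 = 422.833333
Sxy = Σxy − (Σx)(Σy)/n = 14578.6 − 13469.166667 = 1109.433333
b = Sxy/Sxx = 1109.433333/422.833333 = 2.623808
a = ȳ − b·x̄ = 76.966667 − 2.623808·29.166667 = 0.438944

0.44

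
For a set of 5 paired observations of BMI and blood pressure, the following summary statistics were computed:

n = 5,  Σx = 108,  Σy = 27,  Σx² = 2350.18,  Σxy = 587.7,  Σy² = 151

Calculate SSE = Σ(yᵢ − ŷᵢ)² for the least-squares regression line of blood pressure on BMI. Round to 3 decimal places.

Sxx = Σx² − (Σx)²/n = 2350.18 − 2332.8 = 17.38
Sxy = Σxy − (Σx)(Σy)/n = 587.7 − 583.2 = 4.5
Syy = Σy² − (Σy)²/n = 151 − 145.8 = 5.2
b = Sxy/Sxx = 4.5/17.38 = 0.258918
SSE = Syy − b·Sxy = 5.2 − 0.258918·4.5 = 4.034868

4.035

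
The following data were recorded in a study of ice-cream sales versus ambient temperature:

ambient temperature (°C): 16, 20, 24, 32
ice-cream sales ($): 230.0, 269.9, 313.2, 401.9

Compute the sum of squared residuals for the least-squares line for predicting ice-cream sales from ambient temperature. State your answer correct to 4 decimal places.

8.2360

n = 4, Σx = 92, Σy = 1215, Σxy = 29455.6, Σx² = 2256, Σy² = 385363.86
Sxx = Σx² − (Σx)²/n = 2256 − 2116 = 140
Sxy = Σxy − (Σx)(Σy)/n = 29455.6 − 27945 = 1510.6
Syy = Σy² − (Σy)²/n = 385363.86 − 369056.25 = 16307.61
b = Sxy/Sxx = 1510.6/140 = 10.79
SSE = Syy − b·Sxy = 16307.61 − 10.79·1510.6 = 8.236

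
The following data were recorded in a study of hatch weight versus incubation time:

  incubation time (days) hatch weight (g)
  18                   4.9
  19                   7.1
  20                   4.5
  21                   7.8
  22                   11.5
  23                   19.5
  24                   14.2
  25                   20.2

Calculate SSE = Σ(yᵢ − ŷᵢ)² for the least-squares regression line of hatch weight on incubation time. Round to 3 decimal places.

54.097

n = 8, Σx = 172, Σy = 89.7, Σxy = 2024.2, Σx² = 3740, Σy² = 1277.69
Sxx = Σx² − (Σx)²/n = 3740 − 3698 = 42
Sxy = Σxy − (Σx)(Σy)/n = 2024.2 − 1928.55 = 95.65
Syy = Σy² − (Σy)²/n = 1277.69 − 1005.76125 = 271.92875
b = Sxy/Sxx = 95.65/42 = 2.277381
SSE = Syy − b·Sxy = 271.92875 − 2.277381·95.65 = 54.097262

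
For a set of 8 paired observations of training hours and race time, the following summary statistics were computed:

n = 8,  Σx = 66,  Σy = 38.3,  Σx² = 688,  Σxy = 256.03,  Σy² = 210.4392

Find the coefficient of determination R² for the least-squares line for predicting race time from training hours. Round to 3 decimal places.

Sxx = Σx² − (Σx)²/n = 688 − 544.5 = 143.5
Sxy = Σxy − (Σx)(Σy)/n = 256.03 − 315.975 = -59.945
Syy = Σy² − (Σy)²/n = 210.4392 − 183.36125 = 27.07795
R² = Sxy²/(Sxx·Syy) = (-59.945)²/(143.5·27.07795) = 0.924780

0.925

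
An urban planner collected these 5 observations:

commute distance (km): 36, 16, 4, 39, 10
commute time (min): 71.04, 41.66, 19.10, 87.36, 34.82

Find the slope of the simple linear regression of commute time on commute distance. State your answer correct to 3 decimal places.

1.750

n = 5, Σx = 105, Σy = 253.98, Σxy = 7055.64, Σx² = 3189
Sxx = Σx² − (Σx)²/n = 3189 − 2205 = 984
Sxy = Σxy − (Σx)(Σy)/n = 7055.64 − 5333.58 = 1722.06
b = Sxy/Sxx = 1722.06/984 = 1.750061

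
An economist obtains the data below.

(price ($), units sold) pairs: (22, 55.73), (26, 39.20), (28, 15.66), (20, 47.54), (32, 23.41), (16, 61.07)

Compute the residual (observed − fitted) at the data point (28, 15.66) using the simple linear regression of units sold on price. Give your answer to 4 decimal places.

-13.7783

n = 6, Σx = 144, Σy = 242.61, Σxy = 5360.78, Σx² = 3624
Sxx = Σx² − (Σx)²/n = 3624 − 3456 = 168
Sxy = Σxy − (Σx)(Σy)/n = 5360.78 − 5822.64 = -461.86
b = Sxy/Sxx = -461.86/168 = -2.749167
a = ȳ − b·x̄ = 40.435 − (-2.749167)·24 = 106.415
ŷ(28) = 106.415 + (-2.749167)·28 = 29.438333
residual = y − ŷ = 15.66 − 29.438333 = -13.778333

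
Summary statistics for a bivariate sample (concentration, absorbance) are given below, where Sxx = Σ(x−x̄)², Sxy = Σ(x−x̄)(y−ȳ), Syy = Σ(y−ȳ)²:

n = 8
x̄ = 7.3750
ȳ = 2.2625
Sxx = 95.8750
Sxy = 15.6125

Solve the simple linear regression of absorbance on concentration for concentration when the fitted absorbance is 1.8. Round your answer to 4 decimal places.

4.5348

b = Sxy/Sxx = 15.6125/95.875 = 0.162842
a = ȳ − b·x̄ = 2.2625 − 0.162842·7.375 = 1.061538
Set a + b·x = 1.8: x = (1.8 − 1.061538) / 0.162842 = 4.534828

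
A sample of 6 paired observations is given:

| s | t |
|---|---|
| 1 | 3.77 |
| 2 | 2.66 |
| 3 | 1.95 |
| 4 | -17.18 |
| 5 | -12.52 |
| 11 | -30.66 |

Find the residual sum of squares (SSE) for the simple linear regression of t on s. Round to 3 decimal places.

143.075

n = 6, Σx = 26, Σy = -51.98, Σxy = -453.64, Σx² = 176, Σy² = 1417.0294
Sxx = Σx² − (Σx)²/n = 176 − 112.666667 = 63.333333
Sxy = Σxy − (Σx)(Σy)/n = -453.64 − (-225.246667) = -228.393333
Syy = Σy² − (Σy)²/n = 1417.0294 − 450.320067 = 966.709333
b = Sxy/Sxx = -228.393333/63.333333 = -3.606211
SSE = Syy − b·Sxy = 966.709333 − (-3.606211)·(-228.393333) = 143.074891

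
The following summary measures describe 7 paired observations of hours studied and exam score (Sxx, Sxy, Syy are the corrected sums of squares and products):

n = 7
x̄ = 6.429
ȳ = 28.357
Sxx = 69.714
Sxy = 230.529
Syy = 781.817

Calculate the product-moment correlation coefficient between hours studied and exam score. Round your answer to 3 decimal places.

0.987

r = Sxy/√(Sxx·Syy) = 230.529/√(54503.590338) = 230.529/233.460040 = 0.987445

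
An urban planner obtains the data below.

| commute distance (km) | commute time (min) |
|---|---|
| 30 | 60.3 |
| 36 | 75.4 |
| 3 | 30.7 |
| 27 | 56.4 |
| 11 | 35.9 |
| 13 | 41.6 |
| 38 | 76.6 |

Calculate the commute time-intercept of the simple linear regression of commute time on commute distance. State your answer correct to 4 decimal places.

n = 7, Σx = 158, Σy = 376.9, Σxy = 9984.8, Σx² = 4668
Sxx = Σx² − (Σx)²/n = 4668 − 3566.285714 = 1101.714286
Sxy = Σxy − (Σx)(Σy)/n = 9984.8 − 8507.171429 = 1477.628571
b = Sxy/Sxx = 1477.628571/1101.714286 = 1.341209
a = ȳ − b·x̄ = 53.842857 − 1.341209·22.571429 = 23.569865

23.5699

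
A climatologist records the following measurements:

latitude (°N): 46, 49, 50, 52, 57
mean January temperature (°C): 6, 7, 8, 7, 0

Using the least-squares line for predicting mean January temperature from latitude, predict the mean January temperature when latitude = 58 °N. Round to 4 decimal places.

1.3533

n = 5, Σx = 254, Σy = 28, Σxy = 1383, Σx² = 12970
Sxx = Σx² − (Σx)²/n = 12970 − 12903.2 = 66.8
Sxy = Σxy − (Σx)(Σy)/n = 1383 − 1422.4 = -39.4
b = Sxy/Sxx = -39.4/66.8 = -0.589820
a = ȳ − b·x̄ = 5.6 − (-0.589820)·50.8 = 35.562874
ŷ(58) = a + b·58 = 35.562874 + (-0.589820)·58 = 1.353293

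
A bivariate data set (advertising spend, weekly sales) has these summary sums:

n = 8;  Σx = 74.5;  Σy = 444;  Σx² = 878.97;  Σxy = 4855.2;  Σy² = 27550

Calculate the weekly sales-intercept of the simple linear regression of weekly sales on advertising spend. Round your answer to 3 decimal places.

Sxx = Σx² − (Σx)²/n = 878.97 − 693.78125 = 185.18875
Sxy = Σxy − (Σx)(Σy)/n = 4855.2 − 4134.75 = 720.45
b = Sxy/Sxx = 720.45/185.18875 = 3.890355
a = ȳ − b·x̄ = 55.5 − 3.890355·9.3125 = 19.271068

19.271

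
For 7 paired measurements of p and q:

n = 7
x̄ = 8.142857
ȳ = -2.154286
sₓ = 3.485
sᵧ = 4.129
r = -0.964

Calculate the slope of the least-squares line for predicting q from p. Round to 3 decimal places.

-1.142

b = r · sᵧ/sₓ = -0.964 · 4.129/3.485 = -1.142139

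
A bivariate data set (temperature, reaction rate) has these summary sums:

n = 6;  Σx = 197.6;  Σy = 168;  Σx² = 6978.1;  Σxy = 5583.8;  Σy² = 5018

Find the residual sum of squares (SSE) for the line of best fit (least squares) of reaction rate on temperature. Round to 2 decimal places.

Sxx = Σx² − (Σx)²/n = 6978.1 − 6507.626667 = 470.473333
Sxy = Σxy − (Σx)(Σy)/n = 5583.8 − 5532.8 = 51
Syy = Σy² − (Σy)²/n = 5018 − 4704 = 314
b = Sxy/Sxx = 51/470.473333 = 0.108401
SSE = Syy − b·Sxy = 314 − 0.108401·51 = 308.471525

308.47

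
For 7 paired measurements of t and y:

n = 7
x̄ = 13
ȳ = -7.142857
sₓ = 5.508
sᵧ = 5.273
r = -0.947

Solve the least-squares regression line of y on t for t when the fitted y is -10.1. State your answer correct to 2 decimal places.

16.26

b = r · sᵧ/sₓ = -0.947 · 5.273/5.508 = -0.906596
a = ȳ − b·x̄ = -7.142857 − (-0.906596)·13 = 4.642892
Set a + b·x = -10.1: x = (-10.1 − 4.642892) / (-0.906596) = 16.261809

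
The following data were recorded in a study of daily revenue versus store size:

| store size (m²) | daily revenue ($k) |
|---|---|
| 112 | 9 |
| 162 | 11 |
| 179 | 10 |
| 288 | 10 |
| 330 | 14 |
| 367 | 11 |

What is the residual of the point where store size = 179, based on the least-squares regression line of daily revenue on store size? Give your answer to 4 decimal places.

-0.2135

n = 6, Σx = 1438, Σy = 65, Σxy = 16117, Σx² = 397362
Sxx = Σx² − (Σx)²/n = 397362 − 344640.666667 = 52721.333333
Sxy = Σxy − (Σx)(Σy)/n = 16117 − 15578.333333 = 538.666667
b = Sxy/Sxx = 538.666667/52721.333333 = 0.010217
a = ȳ − b·x̄ = 10.833333 − 0.010217·239.666667 = 8.384601
ŷ(179) = 8.384601 + 0.010217·179 = 10.213487
residual = y − ŷ = 10 − 10.213487 = -0.213487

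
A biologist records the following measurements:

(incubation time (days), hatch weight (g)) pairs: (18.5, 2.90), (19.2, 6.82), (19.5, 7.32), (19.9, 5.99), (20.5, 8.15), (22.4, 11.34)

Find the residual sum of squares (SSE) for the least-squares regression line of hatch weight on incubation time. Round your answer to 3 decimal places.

5.683

n = 6, Σx = 120, Σy = 42.52, Σxy = 867.626, Σx² = 2409.16, Σy² = 339.403
Sxx = Σx² − (Σx)²/n = 2409.16 − 2400 = 9.16
Sxy = Σxy − (Σx)(Σy)/n = 867.626 − 850.4 = 17.226
Syy = Σy² − (Σy)²/n = 339.403 − 301.325067 = 38.077933
b = Sxy/Sxx = 17.226/9.16 = 1.880568
SSE = Syy − b·Sxy = 38.077933 − 1.880568·17.226 = 5.683274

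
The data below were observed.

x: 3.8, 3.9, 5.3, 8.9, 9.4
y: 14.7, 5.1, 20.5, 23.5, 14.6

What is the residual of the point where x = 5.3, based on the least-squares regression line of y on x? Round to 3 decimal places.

6.128

n = 5, Σx = 31.3, Σy = 78.4, Σxy = 530.79, Σx² = 225.31
Sxx = Σx² − (Σx)²/n = 225.31 − 195.938 = 29.372
Sxy = Σxy − (Σx)(Σy)/n = 530.79 − 490.784 = 40.006
b = Sxy/Sxx = 40.006/29.372 = 1.362045
a = ȳ − b·x̄ = 15.68 − 1.362045·6.26 = 7.153595
ŷ(5.3) = 7.153595 + 1.362045·5.3 = 14.372436
residual = y − ŷ = 20.5 − 14.372436 = 6.127564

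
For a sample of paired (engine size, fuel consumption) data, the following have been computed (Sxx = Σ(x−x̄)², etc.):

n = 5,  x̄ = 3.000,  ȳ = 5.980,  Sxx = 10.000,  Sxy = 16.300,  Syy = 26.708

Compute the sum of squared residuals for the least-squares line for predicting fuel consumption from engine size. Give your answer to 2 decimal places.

b = Sxy/Sxx = 16.3/10 = 1.63
SSE = Syy − b·Sxy = 26.708 − 1.63·16.3 = 0.139

0.14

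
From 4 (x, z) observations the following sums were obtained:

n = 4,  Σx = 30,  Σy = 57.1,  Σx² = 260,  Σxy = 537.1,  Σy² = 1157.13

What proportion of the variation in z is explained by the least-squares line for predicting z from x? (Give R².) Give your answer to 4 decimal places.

0.9898

Sxx = Σx² − (Σx)²/n = 260 − 225 = 35
Sxy = Σxy − (Σx)(Σy)/n = 537.1 − 428.25 = 108.85
Syy = Σy² − (Σy)²/n = 1157.13 − 815.1025 = 342.0275
R² = Sxy²/(Sxx·Syy) = (108.85)²/(35·342.0275) = 0.989755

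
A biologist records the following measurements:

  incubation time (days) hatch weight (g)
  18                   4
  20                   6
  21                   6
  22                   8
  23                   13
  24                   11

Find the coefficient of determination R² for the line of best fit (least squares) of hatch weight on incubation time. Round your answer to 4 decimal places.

0.8047

n = 6, Σx = 128, Σy = 48, Σxy = 1057, Σx² = 2754, Σy² = 442
Sxx = Σx² − (Σx)²/n = 2754 − 2730.666667 = 23.333333
Sxy = Σxy − (Σx)(Σy)/n = 1057 − 1024 = 33
Syy = Σy² − (Σy)²/n = 442 − 384 = 58
R² = Sxy²/(Sxx·Syy) = (33)²/(23.333333·58) = 0.804680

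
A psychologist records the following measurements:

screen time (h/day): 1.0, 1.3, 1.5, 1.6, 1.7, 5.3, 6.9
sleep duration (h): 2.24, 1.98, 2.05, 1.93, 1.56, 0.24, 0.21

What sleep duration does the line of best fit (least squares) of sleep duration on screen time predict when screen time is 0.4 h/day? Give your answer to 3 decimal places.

n = 7, Σx = 19.3, Σy = 10.21, Σxy = 16.35, Σx² = 86.09
Sxx = Σx² − (Σx)²/n = 86.09 − 53.212857 = 32.877143
Sxy = Σxy − (Σx)(Σy)/n = 16.35 − 28.150429 = -11.800429
b = Sxy/Sxx = -11.800429/32.877143 = -0.358925
a = ȳ − b·x̄ = 1.458571 − (-0.358925)·2.757143 = 2.448179
ŷ(0.4) = a + b·0.4 = 2.448179 + (-0.358925)·0.4 = 2.304609

2.305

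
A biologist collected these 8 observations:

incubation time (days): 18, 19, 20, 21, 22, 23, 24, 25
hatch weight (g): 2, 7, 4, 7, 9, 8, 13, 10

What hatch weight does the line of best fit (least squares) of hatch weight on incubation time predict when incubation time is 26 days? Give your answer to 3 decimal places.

n = 8, Σx = 172, Σy = 60, Σxy = 1340, Σx² = 3740
Sxx = Σx² − (Σx)²/n = 3740 − 3698 = 42
Sxy = Σxy − (Σx)(Σy)/n = 1340 − 1290 = 50
b = Sxy/Sxx = 50/42 = 1.190476
a = ȳ − b·x̄ = 7.5 − 1.190476·21.5 = -18.095238
ŷ(26) = a + b·26 = -18.095238 + 1.190476·26 = 12.857143

12.857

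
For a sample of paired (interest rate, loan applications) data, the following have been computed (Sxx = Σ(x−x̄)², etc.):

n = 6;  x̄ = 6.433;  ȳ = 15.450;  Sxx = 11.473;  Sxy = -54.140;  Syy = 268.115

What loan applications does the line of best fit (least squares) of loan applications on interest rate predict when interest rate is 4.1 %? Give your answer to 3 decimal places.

26.459

b = Sxy/Sxx = -54.14/11.473 = -4.718905
a = ȳ − b·x̄ = 15.45 − (-4.718905)·6.433 = 45.806718
ŷ(4.1) = a + b·4.1 = 45.806718 + (-4.718905)·4.1 = 26.459206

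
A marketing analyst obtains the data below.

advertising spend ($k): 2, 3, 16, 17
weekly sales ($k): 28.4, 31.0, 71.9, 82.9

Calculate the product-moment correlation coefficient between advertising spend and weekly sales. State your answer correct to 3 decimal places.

0.994

n = 4, Σx = 38, Σy = 214.2, Σxy = 2709.5, Σx² = 558, Σy² = 13809.58
Sxx = Σx² − (Σx)²/n = 558 − 361 = 197
Sxy = Σxy − (Σx)(Σy)/n = 2709.5 − 2034.9 = 674.6
Syy = Σy² − (Σy)²/n = 13809.58 − 11470.41 = 2339.17
r = Sxy/√(Sxx·Syy) = 674.6/√(460816.49) = 674.6/678.834656 = 0.993762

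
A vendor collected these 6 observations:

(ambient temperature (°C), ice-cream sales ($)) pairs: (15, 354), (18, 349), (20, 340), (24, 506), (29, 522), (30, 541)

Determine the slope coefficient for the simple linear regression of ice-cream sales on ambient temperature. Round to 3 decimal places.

14.720

n = 6, Σx = 136, Σy = 2612, Σxy = 61904, Σx² = 3266
Sxx = Σx² − (Σx)²/n = 3266 − 3082.666667 = 183.333333
Sxy = Σxy − (Σx)(Σy)/n = 61904 − 59205.333333 = 2698.666667
b = Sxy/Sxx = 2698.666667/183.333333 = 14.72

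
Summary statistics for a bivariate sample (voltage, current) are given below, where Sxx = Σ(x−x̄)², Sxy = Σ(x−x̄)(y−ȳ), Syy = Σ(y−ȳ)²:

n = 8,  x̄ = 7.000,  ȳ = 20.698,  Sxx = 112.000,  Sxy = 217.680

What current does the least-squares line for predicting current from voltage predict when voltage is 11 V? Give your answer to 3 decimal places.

b = Sxy/Sxx = 217.68/112 = 1.943571
a = ȳ − b·x̄ = 20.698 − 1.943571·7 = 7.093
ŷ(11) = a + b·11 = 7.093 + 1.943571·11 = 28.472286

28.472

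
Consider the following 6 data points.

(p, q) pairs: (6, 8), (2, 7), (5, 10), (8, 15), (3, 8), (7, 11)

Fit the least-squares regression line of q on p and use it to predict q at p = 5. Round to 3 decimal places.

n = 6, Σx = 31, Σy = 59, Σxy = 333, Σx² = 187
Sxx = Σx² − (Σx)²/n = 187 − 160.166667 = 26.833333
Sxy = Σxy − (Σx)(Σy)/n = 333 − 304.833333 = 28.166667
b = Sxy/Sxx = 28.166667/26.833333 = 1.049689
a = ȳ − b·x̄ = 9.833333 − 1.049689·5.166667 = 4.409938
ŷ(5) = a + b·5 = 4.409938 + 1.049689·5 = 9.658385

9.658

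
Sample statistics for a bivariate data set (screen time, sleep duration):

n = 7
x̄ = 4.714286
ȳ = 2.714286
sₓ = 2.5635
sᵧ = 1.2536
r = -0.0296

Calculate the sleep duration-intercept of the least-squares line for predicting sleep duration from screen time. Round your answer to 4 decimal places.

2.7825

b = r · sᵧ/sₓ = -0.0296 · 1.2536/2.5635 = -0.014475
a = ȳ − b·x̄ = 2.714286 − (-0.014475)·4.714286 = 2.782525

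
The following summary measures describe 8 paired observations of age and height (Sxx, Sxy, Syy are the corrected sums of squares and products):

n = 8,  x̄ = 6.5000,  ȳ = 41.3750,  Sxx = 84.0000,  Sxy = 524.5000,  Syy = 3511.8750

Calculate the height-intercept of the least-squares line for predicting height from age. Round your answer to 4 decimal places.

0.7887

b = Sxy/Sxx = 524.5/84 = 6.244048
a = ȳ − b·x̄ = 41.375 − 6.244048·6.5 = 0.788690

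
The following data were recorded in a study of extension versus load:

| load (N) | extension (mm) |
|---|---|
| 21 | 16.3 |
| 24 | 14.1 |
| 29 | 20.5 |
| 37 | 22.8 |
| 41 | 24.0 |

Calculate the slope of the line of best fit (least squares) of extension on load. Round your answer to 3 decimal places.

n = 5, Σx = 152, Σy = 97.7, Σxy = 3102.8, Σx² = 4908
Sxx = Σx² − (Σx)²/n = 4908 − 4620.8 = 287.2
Sxy = Σxy − (Σx)(Σy)/n = 3102.8 − 2970.08 = 132.72
b = Sxy/Sxx = 132.72/287.2 = 0.462117

0.462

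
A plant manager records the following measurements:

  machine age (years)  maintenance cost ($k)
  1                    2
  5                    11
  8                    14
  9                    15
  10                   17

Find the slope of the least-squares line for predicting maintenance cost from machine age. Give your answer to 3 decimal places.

1.590

n = 5, Σx = 33, Σy = 59, Σxy = 474, Σx² = 271
Sxx = Σx² − (Σx)²/n = 271 − 217.8 = 53.2
Sxy = Σxy − (Σx)(Σy)/n = 474 − 389.4 = 84.6
b = Sxy/Sxx = 84.6/53.2 = 1.590226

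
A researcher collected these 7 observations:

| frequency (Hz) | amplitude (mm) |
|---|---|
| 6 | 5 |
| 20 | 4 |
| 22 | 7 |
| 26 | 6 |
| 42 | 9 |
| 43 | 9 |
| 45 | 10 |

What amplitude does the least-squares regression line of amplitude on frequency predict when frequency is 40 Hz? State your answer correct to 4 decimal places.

n = 7, Σx = 204, Σy = 50, Σxy = 1635, Σx² = 7234
Sxx = Σx² − (Σx)²/n = 7234 − 5945.142857 = 1288.857143
Sxy = Σxy − (Σx)(Σy)/n = 1635 − 1457.142857 = 177.857143
b = Sxy/Sxx = 177.857143/1288.857143 = 0.137996
a = ȳ − b·x̄ = 7.142857 − 0.137996·29.142857 = 3.121259
ŷ(40) = a + b·40 = 3.121259 + 0.137996·40 = 8.641100

8.6411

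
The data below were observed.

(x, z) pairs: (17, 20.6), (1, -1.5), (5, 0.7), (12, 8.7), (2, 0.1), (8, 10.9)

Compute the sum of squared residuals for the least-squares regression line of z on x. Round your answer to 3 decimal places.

n = 6, Σx = 45, Σy = 39.5, Σxy = 544, Σx² = 527, Σy² = 621.61
Sxx = Σx² − (Σx)²/n = 527 − 337.5 = 189.5
Sxy = Σxy − (Σx)(Σy)/n = 544 − 296.25 = 247.75
Syy = Σy² − (Σy)²/n = 621.61 − 260.041667 = 361.568333
b = Sxy/Sxx = 247.75/189.5 = 1.307388
SSE = Syy − b·Sxy = 361.568333 − 1.307388·247.75 = 37.662990

37.663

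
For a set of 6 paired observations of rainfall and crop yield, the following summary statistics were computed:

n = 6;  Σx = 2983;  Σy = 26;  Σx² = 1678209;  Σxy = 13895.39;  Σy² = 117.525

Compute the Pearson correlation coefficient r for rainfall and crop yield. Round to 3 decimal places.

Sxx = Σx² − (Σx)²/n = 1678209 − 1483048.166667 = 195160.833333
Sxy = Σxy − (Σx)(Σy)/n = 13895.39 − 12926.333333 = 969.056667
Syy = Σy² − (Σy)²/n = 117.525 − 112.666667 = 4.858333
r = Sxy/√(Sxx·Syy) = 969.056667/√(948156.381944) = 969.056667/973.733219 = 0.995197

0.995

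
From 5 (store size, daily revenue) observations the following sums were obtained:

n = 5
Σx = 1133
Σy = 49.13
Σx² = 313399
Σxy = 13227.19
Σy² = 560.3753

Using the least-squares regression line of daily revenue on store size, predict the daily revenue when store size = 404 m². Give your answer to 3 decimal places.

16.383

Sxx = Σx² − (Σx)²/n = 313399 − 256737.8 = 56661.2
Sxy = Σxy − (Σx)(Σy)/n = 13227.19 − 11132.858 = 2094.332
b = Sxy/Sxx = 2094.332/56661.2 = 0.036962
a = ȳ − b·x̄ = 9.826 − 0.036962·226.6 = 1.450328
ŷ(404) = a + b·404 = 1.450328 + 0.036962·404 = 16.383124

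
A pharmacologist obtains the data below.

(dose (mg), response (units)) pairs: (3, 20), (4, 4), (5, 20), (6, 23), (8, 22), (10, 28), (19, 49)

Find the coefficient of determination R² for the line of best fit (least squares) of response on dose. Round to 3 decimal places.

n = 7, Σx = 55, Σy = 166, Σxy = 1701, Σx² = 611, Σy² = 5014
Sxx = Σx² − (Σx)²/n = 611 − 432.142857 = 178.857143
Sxy = Σxy − (Σx)(Σy)/n = 1701 − 1304.285714 = 396.714286
Syy = Σy² − (Σy)²/n = 5014 − 3936.571429 = 1077.428571
R² = Sxy²/(Sxx·Syy) = (396.714286)²/(178.857143·1077.428571) = 0.816697

0.817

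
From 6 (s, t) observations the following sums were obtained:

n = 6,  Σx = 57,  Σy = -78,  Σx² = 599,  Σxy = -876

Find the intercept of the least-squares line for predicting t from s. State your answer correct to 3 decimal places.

Sxx = Σx² − (Σx)²/n = 599 − 541.5 = 57.5
Sxy = Σxy − (Σx)(Σy)/n = -876 − (-741) = -135
b = Sxy/Sxx = -135/57.5 = -2.347826
a = ȳ − b·x̄ = -13 − (-2.347826)·9.5 = 9.304348

9.304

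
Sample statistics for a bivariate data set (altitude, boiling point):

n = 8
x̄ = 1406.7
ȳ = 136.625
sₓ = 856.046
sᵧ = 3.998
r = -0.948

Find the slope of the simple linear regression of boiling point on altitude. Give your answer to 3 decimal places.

-0.004

b = r · sᵧ/sₓ = -0.948 · 3.998/856.046 = -0.004427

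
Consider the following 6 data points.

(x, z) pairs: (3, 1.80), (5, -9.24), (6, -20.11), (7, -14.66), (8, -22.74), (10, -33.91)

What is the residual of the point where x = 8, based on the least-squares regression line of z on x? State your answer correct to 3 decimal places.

0.983

n = 6, Σx = 39, Σy = -98.86, Σxy = -785.1, Σx² = 283
Sxx = Σx² − (Σx)²/n = 283 − 253.5 = 29.5
Sxy = Σxy − (Σx)(Σy)/n = -785.1 − (-642.59) = -142.51
b = Sxy/Sxx = -142.51/29.5 = -4.830847
a = ȳ − b·x̄ = -16.476667 − (-4.830847)·6.5 = 14.923842
ŷ(8) = 14.923842 + (-4.830847)·8 = -23.722938
residual = y − ŷ = -22.74 − (-23.722938) = 0.982938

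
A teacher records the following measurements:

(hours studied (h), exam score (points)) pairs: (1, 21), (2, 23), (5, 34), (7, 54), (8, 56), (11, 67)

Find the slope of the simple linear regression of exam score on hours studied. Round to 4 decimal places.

n = 6, Σx = 34, Σy = 255, Σxy = 1800, Σx² = 264
Sxx = Σx² − (Σx)²/n = 264 − 192.666667 = 71.333333
Sxy = Σxy − (Σx)(Σy)/n = 1800 − 1445 = 355
b = Sxy/Sxx = 355/71.333333 = 4.976636

4.9766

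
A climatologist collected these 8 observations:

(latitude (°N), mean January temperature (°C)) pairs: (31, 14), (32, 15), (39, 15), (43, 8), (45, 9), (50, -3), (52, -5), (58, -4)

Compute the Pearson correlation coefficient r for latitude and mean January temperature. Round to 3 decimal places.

n = 8, Σx = 350, Σy = 49, Σxy = 1606, Σx² = 15948, Σy² = 841
Sxx = Σx² − (Σx)²/n = 15948 − 15312.5 = 635.5
Sxy = Σxy − (Σx)(Σy)/n = 1606 − 2143.75 = -537.75
Syy = Σy² − (Σy)²/n = 841 − 300.125 = 540.875
r = Sxy/√(Sxx·Syy) = -537.75/√(343726.0625) = -537.75/586.281556 = -0.917221

-0.917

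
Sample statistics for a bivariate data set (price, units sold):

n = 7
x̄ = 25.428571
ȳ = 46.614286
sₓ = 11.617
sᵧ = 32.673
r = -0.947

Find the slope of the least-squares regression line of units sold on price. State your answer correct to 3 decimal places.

b = r · sᵧ/sₓ = -0.947 · 32.673/11.617 = -2.663453

-2.663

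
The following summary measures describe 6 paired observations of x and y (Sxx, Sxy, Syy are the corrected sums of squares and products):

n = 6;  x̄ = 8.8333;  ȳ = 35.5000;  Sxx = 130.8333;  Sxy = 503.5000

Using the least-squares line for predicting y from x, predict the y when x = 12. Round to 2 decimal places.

47.69

b = Sxy/Sxx = 503.5/130.8333 = 3.848409
a = ȳ − b·x̄ = 35.5 − 3.848409·8.8333 = 1.505852
ŷ(12) = a + b·12 = 1.505852 + 3.848409·12 = 47.686756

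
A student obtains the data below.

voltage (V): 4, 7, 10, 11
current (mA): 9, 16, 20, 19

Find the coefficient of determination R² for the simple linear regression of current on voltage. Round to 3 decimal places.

0.912

n = 4, Σx = 32, Σy = 64, Σxy = 557, Σx² = 286, Σy² = 1098
Sxx = Σx² − (Σx)²/n = 286 − 256 = 30
Sxy = Σxy − (Σx)(Σy)/n = 557 − 512 = 45
Syy = Σy² − (Σy)²/n = 1098 − 1024 = 74
R² = Sxy²/(Sxx·Syy) = (45)²/(30·74) = 0.912162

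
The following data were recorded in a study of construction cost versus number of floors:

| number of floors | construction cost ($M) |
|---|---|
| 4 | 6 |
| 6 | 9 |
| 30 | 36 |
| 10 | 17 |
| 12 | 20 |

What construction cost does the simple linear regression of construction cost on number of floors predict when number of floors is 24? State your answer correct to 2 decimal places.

30.55

n = 5, Σx = 62, Σy = 88, Σxy = 1568, Σx² = 1196
Sxx = Σx² − (Σx)²/n = 1196 − 768.8 = 427.2
Sxy = Σxy − (Σx)(Σy)/n = 1568 − 1091.2 = 476.8
b = Sxy/Sxx = 476.8/427.2 = 1.116105
a = ȳ − b·x̄ = 17.6 − 1.116105·12.4 = 3.760300
ŷ(24) = a + b·24 = 3.760300 + 1.116105·24 = 30.546816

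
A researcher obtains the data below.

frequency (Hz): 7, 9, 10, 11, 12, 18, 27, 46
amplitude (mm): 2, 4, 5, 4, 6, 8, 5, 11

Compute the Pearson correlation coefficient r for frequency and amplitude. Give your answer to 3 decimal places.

n = 8, Σx = 140, Σy = 45, Σxy = 1001, Σx² = 3664, Σy² = 307
Sxx = Σx² − (Σx)²/n = 3664 − 2450 = 1214
Sxy = Σxy − (Σx)(Σy)/n = 1001 − 787.5 = 213.5
Syy = Σy² − (Σy)²/n = 307 − 253.125 = 53.875
r = Sxy/√(Sxx·Syy) = 213.5/√(65404.25) = 213.5/255.742546 = 0.834824

0.835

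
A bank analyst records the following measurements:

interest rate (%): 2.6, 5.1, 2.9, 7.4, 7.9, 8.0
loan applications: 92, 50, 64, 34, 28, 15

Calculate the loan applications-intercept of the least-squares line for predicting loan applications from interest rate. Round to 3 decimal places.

n = 6, Σx = 33.9, Σy = 283, Σxy = 1272.6, Σx² = 222.35
Sxx = Σx² − (Σx)²/n = 222.35 − 191.535 = 30.815
Sxy = Σxy − (Σx)(Σy)/n = 1272.6 − 1598.95 = -326.35
b = Sxy/Sxx = -326.35/30.815 = -10.590621
a = ȳ − b·x̄ = 47.166667 − (-10.590621)·5.65 = 107.003678

107.004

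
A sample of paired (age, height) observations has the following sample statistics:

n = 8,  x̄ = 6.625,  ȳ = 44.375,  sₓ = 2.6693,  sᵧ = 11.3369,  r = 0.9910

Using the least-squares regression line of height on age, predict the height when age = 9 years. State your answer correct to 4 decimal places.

54.3712

b = r · sᵧ/sₓ = 0.991 · 11.3369/2.6693 = 4.208919
a = ȳ − b·x̄ = 44.375 − 4.208919·6.625 = 16.490911
ŷ(9) = a + b·9 = 16.490911 + 4.208919·9 = 54.371183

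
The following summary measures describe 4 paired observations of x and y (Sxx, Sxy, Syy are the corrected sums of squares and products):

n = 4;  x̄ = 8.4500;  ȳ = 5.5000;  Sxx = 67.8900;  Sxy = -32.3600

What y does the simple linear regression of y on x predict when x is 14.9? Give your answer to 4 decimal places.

b = Sxy/Sxx = -32.36/67.89 = -0.476653
a = ȳ − b·x̄ = 5.5 − (-0.476653)·8.45 = 9.527721
ŷ(14.9) = a + b·14.9 = 9.527721 + (-0.476653)·14.9 = 2.425586

2.4256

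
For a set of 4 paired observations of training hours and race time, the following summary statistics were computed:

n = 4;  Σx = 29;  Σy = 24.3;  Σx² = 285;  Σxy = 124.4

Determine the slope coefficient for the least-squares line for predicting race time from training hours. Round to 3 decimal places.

Sxx = Σx² − (Σx)²/n = 285 − 210.25 = 74.75
Sxy = Σxy − (Σx)(Σy)/n = 124.4 − 176.175 = -51.775
b = Sxy/Sxx = -51.775/74.75 = -0.692642

-0.693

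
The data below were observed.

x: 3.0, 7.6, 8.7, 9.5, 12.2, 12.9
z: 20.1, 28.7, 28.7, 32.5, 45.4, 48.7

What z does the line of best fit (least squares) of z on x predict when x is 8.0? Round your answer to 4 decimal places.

31.1557

n = 6, Σx = 53.9, Σy = 204.1, Σxy = 2018.97, Σx² = 547.95
Sxx = Σx² − (Σx)²/n = 547.95 − 484.201667 = 63.748333
Sxy = Σxy − (Σx)(Σy)/n = 2018.97 − 1833.498333 = 185.471667
b = Sxy/Sxx = 185.471667/63.748333 = 2.909436
a = ȳ − b·x̄ = 34.016667 − 2.909436·8.983333 = 7.880237
ŷ(8.0) = a + b·8.0 = 7.880237 + 2.909436·8 = 31.155722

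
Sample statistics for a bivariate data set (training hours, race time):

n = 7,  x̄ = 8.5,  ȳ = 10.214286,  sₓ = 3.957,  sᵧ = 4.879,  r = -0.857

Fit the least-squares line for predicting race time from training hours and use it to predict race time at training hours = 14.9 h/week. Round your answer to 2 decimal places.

3.45

b = r · sᵧ/sₓ = -0.857 · 4.879/3.957 = -1.056685
a = ȳ − b·x̄ = 10.214286 − (-1.056685)·8.5 = 19.196109
ŷ(14.9) = a + b·14.9 = 19.196109 + (-1.056685)·14.9 = 3.451501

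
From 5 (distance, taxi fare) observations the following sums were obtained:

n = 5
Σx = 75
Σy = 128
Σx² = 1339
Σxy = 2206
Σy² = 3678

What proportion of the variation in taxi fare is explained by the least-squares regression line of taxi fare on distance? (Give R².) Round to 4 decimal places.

0.9527

Sxx = Σx² − (Σx)²/n = 1339 − 1125 = 214
Sxy = Σxy − (Σx)(Σy)/n = 2206 − 1920 = 286
Syy = Σy² − (Σy)²/n = 3678 − 3276.8 = 401.2
R² = Sxy²/(Sxx·Syy) = (286)²/(214·401.2) = 0.952703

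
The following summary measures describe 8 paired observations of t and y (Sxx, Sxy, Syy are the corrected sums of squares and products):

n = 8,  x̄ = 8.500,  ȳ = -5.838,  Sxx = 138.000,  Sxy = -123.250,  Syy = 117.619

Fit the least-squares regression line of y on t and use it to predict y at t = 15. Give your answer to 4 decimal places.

-11.6433

b = Sxy/Sxx = -123.25/138 = -0.893116
a = ȳ − b·x̄ = -5.838 − (-0.893116)·8.5 = 1.753486
ŷ(15) = a + b·15 = 1.753486 + (-0.893116)·15 = -11.643254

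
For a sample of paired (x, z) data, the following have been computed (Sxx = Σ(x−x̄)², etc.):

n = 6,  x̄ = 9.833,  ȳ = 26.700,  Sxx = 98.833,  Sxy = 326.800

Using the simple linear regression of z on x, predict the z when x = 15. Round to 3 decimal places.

43.785

b = Sxy/Sxx = 326.8/98.833 = 3.306588
a = ȳ − b·x̄ = 26.7 − 3.306588·9.833 = -5.813679
ŷ(15) = a + b·15 = -5.813679 + 3.306588·15 = 43.785140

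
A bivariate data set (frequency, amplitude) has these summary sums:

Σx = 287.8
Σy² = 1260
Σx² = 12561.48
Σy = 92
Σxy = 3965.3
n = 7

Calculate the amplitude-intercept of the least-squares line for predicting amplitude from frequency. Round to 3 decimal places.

2.831

Sxx = Σx² − (Σx)²/n = 12561.48 − 11832.691429 = 728.788571
Sxy = Σxy − (Σx)(Σy)/n = 3965.3 − 3782.514286 = 182.785714
b = Sxy/Sxx = 182.785714/728.788571 = 0.250808
a = ȳ − b·x̄ = 13.142857 − 0.250808·41.114286 = 2.831082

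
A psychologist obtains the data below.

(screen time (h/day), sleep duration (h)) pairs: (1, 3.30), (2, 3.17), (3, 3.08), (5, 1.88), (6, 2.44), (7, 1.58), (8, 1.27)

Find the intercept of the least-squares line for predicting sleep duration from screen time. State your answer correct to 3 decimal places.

3.736

n = 7, Σx = 32, Σy = 16.72, Σxy = 64.14, Σx² = 188
Sxx = Σx² − (Σx)²/n = 188 − 146.285714 = 41.714286
Sxy = Σxy − (Σx)(Σy)/n = 64.14 − 76.434286 = -12.294286
b = Sxy/Sxx = -12.294286/41.714286 = -0.294726
a = ȳ − b·x̄ = 2.388571 − (-0.294726)·4.571429 = 3.735890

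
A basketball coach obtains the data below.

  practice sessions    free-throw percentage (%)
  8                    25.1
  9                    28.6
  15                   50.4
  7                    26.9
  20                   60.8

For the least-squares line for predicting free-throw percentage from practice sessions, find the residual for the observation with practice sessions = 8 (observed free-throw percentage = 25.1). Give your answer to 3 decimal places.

-2.267

n = 5, Σx = 59, Σy = 191.8, Σxy = 2618.5, Σx² = 819
Sxx = Σx² − (Σx)²/n = 819 − 696.2 = 122.8
Sxy = Σxy − (Σx)(Σy)/n = 2618.5 − 2263.24 = 355.26
b = Sxy/Sxx = 355.26/122.8 = 2.892997
a = ȳ − b·x̄ = 38.36 − 2.892997·11.8 = 4.222638
ŷ(8) = 4.222638 + 2.892997·8 = 27.366612
residual = y − ŷ = 25.1 − 27.366612 = -2.266612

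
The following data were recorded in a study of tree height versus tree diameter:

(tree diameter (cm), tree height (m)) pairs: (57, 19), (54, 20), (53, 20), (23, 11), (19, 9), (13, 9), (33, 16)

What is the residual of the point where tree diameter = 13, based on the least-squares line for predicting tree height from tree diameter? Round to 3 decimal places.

0.291

n = 7, Σx = 252, Σy = 104, Σxy = 4292, Σx² = 11122
Sxx = Σx² − (Σx)²/n = 11122 − 9072 = 2050
Sxy = Σxy − (Σx)(Σy)/n = 4292 − 3744 = 548
b = Sxy/Sxx = 548/2050 = 0.267317
a = ȳ − b·x̄ = 14.857143 − 0.267317·36 = 5.233728
ŷ(13) = 5.233728 + 0.267317·13 = 8.708850
residual = y − ŷ = 9 − 8.708850 = 0.291150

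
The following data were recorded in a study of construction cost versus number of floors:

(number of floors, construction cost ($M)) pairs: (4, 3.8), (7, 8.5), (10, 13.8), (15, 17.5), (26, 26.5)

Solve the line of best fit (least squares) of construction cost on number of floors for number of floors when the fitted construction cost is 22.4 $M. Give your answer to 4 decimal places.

20.8436

n = 5, Σx = 62, Σy = 70.1, Σxy = 1164.2, Σx² = 1066
Sxx = Σx² − (Σx)²/n = 1066 − 768.8 = 297.2
Sxy = Σxy − (Σx)(Σy)/n = 1164.2 − 869.24 = 294.96
b = Sxy/Sxx = 294.96/297.2 = 0.992463
a = ȳ − b·x̄ = 14.02 − 0.992463·12.4 = 1.713459
Set a + b·x = 22.4: x = (22.4 − 1.713459) / 0.992463 = 20.843640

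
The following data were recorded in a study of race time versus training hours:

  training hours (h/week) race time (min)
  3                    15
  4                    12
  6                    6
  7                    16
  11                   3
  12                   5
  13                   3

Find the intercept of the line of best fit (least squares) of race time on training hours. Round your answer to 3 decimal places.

17.488

n = 7, Σx = 56, Σy = 60, Σxy = 373, Σx² = 544
Sxx = Σx² − (Σx)²/n = 544 − 448 = 96
Sxy = Σxy − (Σx)(Σy)/n = 373 − 480 = -107
b = Sxy/Sxx = -107/96 = -1.114583
a = ȳ − b·x̄ = 8.571429 − (-1.114583)·8 = 17.488095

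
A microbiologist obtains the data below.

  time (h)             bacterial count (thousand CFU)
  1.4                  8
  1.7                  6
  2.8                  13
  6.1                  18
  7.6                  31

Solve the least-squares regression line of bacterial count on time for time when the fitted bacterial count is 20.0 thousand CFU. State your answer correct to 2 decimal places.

5.33

n = 5, Σx = 19.6, Σy = 76, Σxy = 403.2, Σx² = 107.66
Sxx = Σx² − (Σx)²/n = 107.66 − 76.832 = 30.828
Sxy = Σxy − (Σx)(Σy)/n = 403.2 − 297.92 = 105.28
b = Sxy/Sxx = 105.28/30.828 = 3.415077
a = ȳ − b·x̄ = 15.2 − 3.415077·3.92 = 1.812897
Set a + b·x = 20.0: x = (20.0 − 1.812897) / 3.415077 = 5.325532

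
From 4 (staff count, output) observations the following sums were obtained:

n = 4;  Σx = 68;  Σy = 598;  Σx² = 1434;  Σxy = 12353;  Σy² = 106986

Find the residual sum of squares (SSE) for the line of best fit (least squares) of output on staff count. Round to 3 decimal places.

380.076

Sxx = Σx² − (Σx)²/n = 1434 − 1156 = 278
Sxy = Σxy − (Σx)(Σy)/n = 12353 − 10166 = 2187
Syy = Σy² − (Σy)²/n = 106986 − 89401 = 17585
b = Sxy/Sxx = 2187/278 = 7.866906
SSE = Syy − b·Sxy = 17585 − 7.866906·2187 = 380.075540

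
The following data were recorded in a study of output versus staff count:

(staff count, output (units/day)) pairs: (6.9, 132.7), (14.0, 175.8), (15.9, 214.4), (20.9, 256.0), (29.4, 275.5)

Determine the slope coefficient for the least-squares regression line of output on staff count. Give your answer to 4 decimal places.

6.6650

n = 5, Σx = 87.1, Σy = 1054.4, Σxy = 20235.89, Σx² = 1797.59
Sxx = Σx² − (Σx)²/n = 1797.59 − 1517.282 = 280.308
Sxy = Σxy − (Σx)(Σy)/n = 20235.89 − 18367.648 = 1868.242
b = Sxy/Sxx = 1868.242/280.308 = 6.664961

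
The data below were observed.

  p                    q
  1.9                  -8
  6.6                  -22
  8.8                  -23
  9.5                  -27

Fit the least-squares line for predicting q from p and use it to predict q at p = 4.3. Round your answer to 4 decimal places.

-14.3365

n = 4, Σx = 26.8, Σy = -80, Σxy = -619.3, Σx² = 214.86
Sxx = Σx² − (Σx)²/n = 214.86 − 179.56 = 35.3
Sxy = Σxy − (Σx)(Σy)/n = -619.3 − (-536) = -83.3
b = Sxy/Sxx = -83.3/35.3 = -2.359773
a = ȳ − b·x̄ = -20 − (-2.359773)·6.7 = -4.189518
ŷ(4.3) = a + b·4.3 = -4.189518 + (-2.359773)·4.3 = -14.336544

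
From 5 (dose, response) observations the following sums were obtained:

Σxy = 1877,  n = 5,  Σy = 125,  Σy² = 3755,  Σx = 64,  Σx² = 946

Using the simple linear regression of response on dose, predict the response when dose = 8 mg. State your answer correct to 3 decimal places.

14.514

Sxx = Σx² − (Σx)²/n = 946 − 819.2 = 126.8
Sxy = Σxy − (Σx)(Σy)/n = 1877 − 1600 = 277
b = Sxy/Sxx = 277/126.8 = 2.184543
a = ȳ − b·x̄ = 25 − 2.184543·12.8 = -2.962145
ŷ(8) = a + b·8 = -2.962145 + 2.184543·8 = 14.514196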